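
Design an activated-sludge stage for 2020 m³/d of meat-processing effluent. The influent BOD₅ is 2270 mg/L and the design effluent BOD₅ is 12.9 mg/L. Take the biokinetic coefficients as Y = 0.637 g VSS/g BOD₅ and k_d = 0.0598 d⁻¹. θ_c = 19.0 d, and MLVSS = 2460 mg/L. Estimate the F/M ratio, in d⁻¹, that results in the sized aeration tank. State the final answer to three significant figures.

F/M ≈ 0.178 d⁻¹

From the SRT design equation V = Y Q (S₀−S) θ_c / [X (1 + k_d θ_c)] = 0.637 × 2020 × (2270 − 12.9) × 19.0 / [2460 × (1 + 0.0598 × 19.0)] = 5.52×10^7 / 5255 = 10501 m³.
F/M = applied load / biomass = Q·S₀/(V·X) = 2020 × 2270 / (10501 × 2460) = 0.1775 d⁻¹.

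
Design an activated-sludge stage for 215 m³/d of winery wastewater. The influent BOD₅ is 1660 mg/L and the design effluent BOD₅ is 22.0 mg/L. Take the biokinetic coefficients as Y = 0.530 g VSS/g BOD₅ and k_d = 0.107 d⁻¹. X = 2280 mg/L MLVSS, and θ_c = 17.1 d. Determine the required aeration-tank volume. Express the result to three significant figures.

Steady-state biomass mass balance: V·X·(1 + k_d·θ_c) = Y·Q·(S₀ − S)·θ_c, so V = 0.530 × 215 × (1660 − 22.0) × 17.1 / [2280 × (1 + 0.107 × 17.1)] = 3.19×10^6 / 6452 = 494.7 m³.

V ≈ 495 m³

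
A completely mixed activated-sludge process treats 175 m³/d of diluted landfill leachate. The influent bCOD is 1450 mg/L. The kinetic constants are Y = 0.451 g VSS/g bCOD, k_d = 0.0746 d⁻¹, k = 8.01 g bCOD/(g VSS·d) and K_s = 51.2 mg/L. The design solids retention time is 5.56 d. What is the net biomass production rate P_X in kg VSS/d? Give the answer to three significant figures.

From the Monod/SRT balance for a CMAS, S = K_s·(1+k_d θ_c)/[θ_c·(Y k − k_d) − 1] = 51.2 × (1 + 0.0746 × 5.56) / [5.56 × (0.451 × 8.01 − 0.0746) − 1] = 72.44 / 18.67 = 3.880 mg/L.
Observed yield with endogenous decay: Y_obs = Y / (1 + k_d·θ_c) = 0.451 / (1 + 0.0746 × 5.56) = 0.451 / 1.415 = 0.3188 g VSS/g bCOD.
Q·(S₀ − S) = 175 × (1450 − 3.88) × 10⁻³ = 253.1 kg/d removed.
Biomass produced: P_X = Y_obs·Q·ΔS = 0.3188 × 253.1 ≈ 80.67 kg VSS/d.

P_X ≈ 80.7 kg VSS/d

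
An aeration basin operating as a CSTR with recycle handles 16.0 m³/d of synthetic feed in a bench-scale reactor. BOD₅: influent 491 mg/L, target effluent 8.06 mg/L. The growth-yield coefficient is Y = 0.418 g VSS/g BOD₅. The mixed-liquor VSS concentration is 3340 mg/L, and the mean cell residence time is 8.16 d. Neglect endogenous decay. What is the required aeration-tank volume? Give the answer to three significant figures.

With k_d = 0 the design equation reduces to V = Y Q (S₀−S) θ_c / X = 0.418 × 16.0 × (491 − 8.06) × 8.16 / 3340 = 7.891 m³.

V ≈ 7.89 m³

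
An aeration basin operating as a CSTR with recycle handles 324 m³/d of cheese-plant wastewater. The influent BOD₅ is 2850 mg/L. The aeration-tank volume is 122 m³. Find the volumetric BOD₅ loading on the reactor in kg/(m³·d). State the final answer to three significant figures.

Applied BOD₅ load per unit volume = Q·S₀/V = (324 × 2850/1000)/122.0 = 7.569 kg BOD₅·m⁻³·d⁻¹.

L_v ≈ 7.57 kg BOD₅/(m³·d)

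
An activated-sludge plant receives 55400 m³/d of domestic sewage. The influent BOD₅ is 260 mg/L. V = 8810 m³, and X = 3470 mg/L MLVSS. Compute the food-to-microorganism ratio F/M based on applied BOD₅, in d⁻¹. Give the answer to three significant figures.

F/M ≈ 0.471 d⁻¹

F/M = Q·S₀ / (V·X) = 55400 × 260 / (8810 × 3470) = 0.4712 g BOD₅·(g VSS·d)⁻¹.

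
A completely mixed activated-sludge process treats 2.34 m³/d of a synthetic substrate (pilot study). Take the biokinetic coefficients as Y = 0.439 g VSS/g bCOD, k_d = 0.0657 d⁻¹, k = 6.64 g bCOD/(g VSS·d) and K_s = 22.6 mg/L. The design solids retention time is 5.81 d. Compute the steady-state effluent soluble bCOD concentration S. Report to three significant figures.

For a completely mixed reactor with recycle the Lawrence–McCarty relation gives S = K_s·(1 + k_d·θ_c) / [θ_c·(Y·k − k_d) − 1] = 22.6 × (1 + 0.0657 × 5.81) / [5.81 × (0.439 × 6.64 − 0.0657) − 1] = 31.23 / 15.55 = 2.008 mg/L.

S ≈ 2.01 mg/L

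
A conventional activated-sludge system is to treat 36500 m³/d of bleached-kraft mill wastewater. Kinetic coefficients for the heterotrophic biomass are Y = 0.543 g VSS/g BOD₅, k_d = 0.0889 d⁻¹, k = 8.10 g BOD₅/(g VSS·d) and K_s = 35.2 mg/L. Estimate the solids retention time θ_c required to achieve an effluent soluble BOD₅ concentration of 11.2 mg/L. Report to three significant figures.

At the target effluent, Y k S/(K_s+S) = 0.543×8.10×11.2/46.40 = 1.062 d⁻¹.
Then 1/θ_c = μ − k_d = 1.062 − 0.0889 = 0.9728 d⁻¹, giving θ_c = 1.028 d.

θ_c ≈ 1.03 d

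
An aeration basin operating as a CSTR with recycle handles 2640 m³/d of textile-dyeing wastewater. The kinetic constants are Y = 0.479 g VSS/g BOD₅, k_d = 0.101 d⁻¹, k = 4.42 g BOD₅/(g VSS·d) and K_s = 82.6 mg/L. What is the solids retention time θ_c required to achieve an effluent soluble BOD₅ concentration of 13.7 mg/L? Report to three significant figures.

θ_c ≈ 5.00 d

Specific growth rate at S = 13.7 mg/L: μ = YkS/(K_s+S) = 0.479·4.42·13.7/(82.6+13.7) = 0.3012 d⁻¹.
θ_c = 1/(μ − k_d) = 1/(0.3012 − 0.101) = 1/0.2002 = 4.995 d.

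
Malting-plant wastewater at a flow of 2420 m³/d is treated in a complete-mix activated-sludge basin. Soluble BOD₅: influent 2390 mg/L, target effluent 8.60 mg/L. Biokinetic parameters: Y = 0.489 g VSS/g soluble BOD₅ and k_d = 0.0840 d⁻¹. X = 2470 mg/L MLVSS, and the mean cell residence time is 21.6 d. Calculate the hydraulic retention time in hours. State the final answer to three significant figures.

Steady-state biomass mass balance: V·X·(1 + k_d·θ_c) = Y·Q·(S₀ − S)·θ_c, so V = 0.489 × 2420 × (2390 − 8.60) × 21.6 / [2470 × (1 + 0.0840 × 21.6)] = 6.09×10^7 / 6952 = 8756 m³.
HRT = V/Q = 8756 m³ / 2420 m³·d⁻¹ = 3.618 d × 24 = 86.84 h.

τ ≈ 86.8 h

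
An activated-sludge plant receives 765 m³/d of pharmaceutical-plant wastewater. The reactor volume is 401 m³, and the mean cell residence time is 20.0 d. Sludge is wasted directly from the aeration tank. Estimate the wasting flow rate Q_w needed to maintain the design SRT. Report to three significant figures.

With mixed-liquor wasting, θ_c = V/Q_w, so Q_w = V/θ_c = 401.0/20.0 = 20.05 m³/d.

Q_w ≈ 20.1 m³/d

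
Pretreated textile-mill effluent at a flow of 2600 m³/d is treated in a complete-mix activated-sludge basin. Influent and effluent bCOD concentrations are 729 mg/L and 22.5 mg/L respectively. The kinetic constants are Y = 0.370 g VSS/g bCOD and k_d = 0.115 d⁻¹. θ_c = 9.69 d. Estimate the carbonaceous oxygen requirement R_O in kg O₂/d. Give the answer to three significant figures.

R_O ≈ 1380 kg O₂/d

Observed yield with endogenous decay: Y_obs = Y / (1 + k_d·θ_c) = 0.370 / (1 + 0.115 × 9.69) = 0.370 / 2.114 = 0.1750 g VSS/g bCOD.
Q·(S₀ − S) = 2600 × (729 − 22.5) × 10⁻³ = 1837 kg/d removed.
Net sludge production P_X = 0.1750 × 1837 = 321.4 kg VSS/d.
R_O = Q·(S₀ − S) − 1.42·P_X = 1837 − 1.42 × 321.4 = 1380 kg O₂/d.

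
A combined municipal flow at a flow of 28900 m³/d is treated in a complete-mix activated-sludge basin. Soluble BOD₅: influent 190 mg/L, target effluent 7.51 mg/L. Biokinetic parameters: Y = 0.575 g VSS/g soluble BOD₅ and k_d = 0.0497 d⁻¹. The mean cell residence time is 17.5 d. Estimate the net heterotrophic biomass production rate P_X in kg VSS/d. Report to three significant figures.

Correct the yield for decay: Y_obs = Y/(1 + k_d θ_c) = 0.575 / (1 + 0.0497 × 17.5) = 0.575 / 1.870 = 0.3075.
Substrate removed = Q·(S₀ − S) = 28900 m³/d × (190 − 7.51) g/m³ = 5.27×10^6 g/d = 5274 kg/d.
P_X = Y_obs · Q(S₀ − S) = 0.3075 × 5274 = 1622 kg VSS/d.

P_X ≈ 1620 kg VSS/d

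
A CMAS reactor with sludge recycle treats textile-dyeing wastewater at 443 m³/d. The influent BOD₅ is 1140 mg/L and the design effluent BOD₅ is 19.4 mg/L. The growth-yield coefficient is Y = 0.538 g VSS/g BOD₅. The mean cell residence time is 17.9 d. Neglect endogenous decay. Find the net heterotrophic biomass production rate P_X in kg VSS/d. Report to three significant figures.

Since k_d ≈ 0, Y_obs = Y = 0.538 g VSS/g BOD₅.
Mass of BOD₅ removed per day: Q(S₀ − S) = 443 × 1121 g/m³ = 496.4 kg/d.
Net biomass production P_X = Y_obs × Q·(S₀ − S) = 0.5380 × 496.4 = 267.1 kg VSS/d.

P_X ≈ 267 kg VSS/d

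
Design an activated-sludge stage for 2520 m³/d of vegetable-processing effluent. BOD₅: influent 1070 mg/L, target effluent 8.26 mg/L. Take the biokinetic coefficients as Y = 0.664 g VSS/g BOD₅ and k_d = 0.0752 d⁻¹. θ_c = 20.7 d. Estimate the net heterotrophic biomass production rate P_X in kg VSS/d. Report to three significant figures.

Correct the yield for decay: Y_obs = Y/(1 + k_d θ_c) = 0.664 / (1 + 0.0752 × 20.7) = 0.664 / 2.557 = 0.2597.
Substrate removed = Q·(S₀ − S) = 2520 m³/d × (1070 − 8.26) g/m³ = 2.68×10^6 g/d = 2676 kg/d.
So the net sludge growth is P_X = 0.2597 × 2676 = 694.9 kg VSS/d.

P_X ≈ 695 kg VSS/d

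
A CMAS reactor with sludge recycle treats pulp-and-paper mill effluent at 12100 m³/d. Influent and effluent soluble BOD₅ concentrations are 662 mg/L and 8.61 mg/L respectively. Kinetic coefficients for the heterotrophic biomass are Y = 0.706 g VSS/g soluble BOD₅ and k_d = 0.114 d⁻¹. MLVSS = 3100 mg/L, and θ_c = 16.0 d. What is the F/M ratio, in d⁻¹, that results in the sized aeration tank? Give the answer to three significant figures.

From the SRT design equation V = Y Q (S₀−S) θ_c / [X (1 + k_d θ_c)] = 0.706 × 12100 × (662 − 8.61) × 16.0 / [3100 × (1 + 0.114 × 16.0)] = 8.93×10^7 / 8754 = 10201 m³.
F/M = applied load / biomass = Q·S₀/(V·X) = 12100 × 662 / (10201 × 3100) = 0.2533 d⁻¹.

F/M ≈ 0.253 d⁻¹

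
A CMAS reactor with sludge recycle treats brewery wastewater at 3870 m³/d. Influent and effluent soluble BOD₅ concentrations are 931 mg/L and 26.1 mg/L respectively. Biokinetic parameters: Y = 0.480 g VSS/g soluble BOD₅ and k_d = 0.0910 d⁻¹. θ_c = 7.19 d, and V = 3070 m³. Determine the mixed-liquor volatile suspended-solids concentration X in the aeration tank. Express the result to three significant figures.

X = Y·Q·ΔS·θ_c / [V·(1 + k_d θ_c)] = 0.480 × 3870 × (931 − 26.1) × 7.19 / [3070 × (1 + 0.0910 × 7.19)] = 2380 mg/L.

X ≈ 2380 mg/L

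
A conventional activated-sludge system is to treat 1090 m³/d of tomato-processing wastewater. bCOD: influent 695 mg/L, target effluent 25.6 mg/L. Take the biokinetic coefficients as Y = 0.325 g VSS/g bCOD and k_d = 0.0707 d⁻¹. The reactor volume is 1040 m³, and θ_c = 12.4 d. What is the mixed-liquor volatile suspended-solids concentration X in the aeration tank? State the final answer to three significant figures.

From V·X·(1 + k_d·θ_c) = Y·Q·(S₀ − S)·θ_c: X = 0.325 × 1090 × (695 − 25.6) × 12.4 / [1040 × (1 + 0.0707 × 12.4)] = 1507 mg/L.

X ≈ 1510 mg/L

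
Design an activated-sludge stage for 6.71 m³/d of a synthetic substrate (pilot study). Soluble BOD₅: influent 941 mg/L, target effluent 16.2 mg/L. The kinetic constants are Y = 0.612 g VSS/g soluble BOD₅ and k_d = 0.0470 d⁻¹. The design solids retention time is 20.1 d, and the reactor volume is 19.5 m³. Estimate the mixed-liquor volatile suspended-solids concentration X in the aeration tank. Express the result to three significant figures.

X ≈ 2010 mg/L

From V·X·(1 + k_d·θ_c) = Y·Q·(S₀ − S)·θ_c: X = 0.612 × 6.71 × (941 − 16.2) × 20.1 / [19.5 × (1 + 0.0470 × 20.1)] = 2013 mg/L.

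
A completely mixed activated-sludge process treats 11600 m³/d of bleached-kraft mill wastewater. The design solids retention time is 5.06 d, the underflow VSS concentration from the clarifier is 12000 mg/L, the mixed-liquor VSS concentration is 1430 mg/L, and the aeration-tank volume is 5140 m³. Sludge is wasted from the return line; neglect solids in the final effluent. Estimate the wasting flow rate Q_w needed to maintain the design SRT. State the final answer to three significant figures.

Q_w ≈ 121 m³/d

Wasting from the return line (neglecting effluent solids): Q_w = V·X / (θ_c·X_r) = 5140 × 1430 / (5.06 × 12000) = 121.1 m³/d.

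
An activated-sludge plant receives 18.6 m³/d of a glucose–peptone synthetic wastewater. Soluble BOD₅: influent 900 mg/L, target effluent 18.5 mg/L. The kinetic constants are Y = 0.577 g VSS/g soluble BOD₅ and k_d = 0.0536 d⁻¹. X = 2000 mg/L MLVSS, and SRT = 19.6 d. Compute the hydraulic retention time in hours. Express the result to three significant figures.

Steady-state biomass mass balance: V·X·(1 + k_d·θ_c) = Y·Q·(S₀ − S)·θ_c, so V = 0.577 × 18.6 × (900 − 18.5) × 19.6 / [2000 × (1 + 0.0536 × 19.6)] = 1.85×10^5 / 4101 = 45.21 m³.
τ = V/Q = 45.21/18.6 = 2.431 d, or 58.34 h.

τ ≈ 58.3 h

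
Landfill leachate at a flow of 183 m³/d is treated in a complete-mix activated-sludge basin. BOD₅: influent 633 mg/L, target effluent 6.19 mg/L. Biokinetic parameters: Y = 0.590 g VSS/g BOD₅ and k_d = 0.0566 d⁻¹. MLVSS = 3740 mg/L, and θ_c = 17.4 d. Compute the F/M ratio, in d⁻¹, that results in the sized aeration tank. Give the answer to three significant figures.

F/M ≈ 0.195 d⁻¹

Rearranging the biomass balance for a CMAS with decay, V = Y·Q·ΔS·θ_c / [X·(1+k_d θ_c)] = 0.590 × 183 × (633 − 6.19) × 17.4 / [3740 × (1 + 0.0566 × 17.4)] = 1.18×10^6 / 7423 = 158.6 m³.
F/M = Q·S₀ / (V·X) = 183 × 633 / (158.6 × 3740) = 0.1953 g BOD₅·(g VSS·d)⁻¹.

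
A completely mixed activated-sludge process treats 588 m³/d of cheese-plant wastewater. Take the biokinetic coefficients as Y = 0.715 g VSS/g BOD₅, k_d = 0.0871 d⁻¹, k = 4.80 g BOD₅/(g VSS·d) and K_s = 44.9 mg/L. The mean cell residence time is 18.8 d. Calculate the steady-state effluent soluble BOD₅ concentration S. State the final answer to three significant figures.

Effluent substrate depends only on kinetics and SRT: S = K_s(1 + k_d θ_c) / [θ_c(Yk − k_d) − 1] = 44.9 × (1 + 0.0871 × 18.8) / [18.8 × (0.715 × 4.80 − 0.0871) − 1] = 118.4 / 61.88 = 1.914 mg/L.

S ≈ 1.91 mg/L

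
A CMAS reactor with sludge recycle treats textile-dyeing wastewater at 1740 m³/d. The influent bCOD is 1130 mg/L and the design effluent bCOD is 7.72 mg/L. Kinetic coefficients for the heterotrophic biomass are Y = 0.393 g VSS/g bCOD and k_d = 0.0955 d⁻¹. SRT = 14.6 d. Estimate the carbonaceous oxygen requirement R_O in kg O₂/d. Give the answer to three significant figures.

R_O ≈ 1500 kg O₂/d

Y_obs = Y / (1 + k_d θ_c) = 0.393 / (1 + 0.0955 × 14.6) = 0.393 / 2.394 = 0.1641.
Q·(S₀ − S) = 1740 × (1130 − 7.72) × 10⁻³ = 1953 kg/d removed.
Net sludge production P_X = 0.1641 × 1953 = 320.5 kg VSS/d.
R_O = Q·ΔS − 1.42 P_X = 1953 − 455.1 = 1498 kg O₂/d.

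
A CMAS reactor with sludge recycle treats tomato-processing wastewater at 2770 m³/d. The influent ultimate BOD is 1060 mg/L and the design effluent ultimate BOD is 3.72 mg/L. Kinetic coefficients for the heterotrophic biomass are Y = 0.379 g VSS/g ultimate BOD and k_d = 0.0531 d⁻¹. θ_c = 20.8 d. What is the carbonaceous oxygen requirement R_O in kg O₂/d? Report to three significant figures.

The observed yield is Y_obs = Y/(1 + k_d·θ_c) = 0.379 / (1 + 0.0531 × 20.8) = 0.379 / 2.104 = 0.1801 g VSS per g ultimate BOD removed.
Substrate removed = Q·(S₀ − S) = 2770 m³/d × (1060 − 3.72) g/m³ = 2.93×10^6 g/d = 2926 kg/d.
P_X = Y_obs·Q·(S₀ − S) = 0.1801 × 2926 = 526.9 kg VSS/d.
R_O = Q·ΔS − 1.42 P_X = 2926 − 748.2 = 2178 kg O₂/d.

R_O ≈ 2180 kg O₂/d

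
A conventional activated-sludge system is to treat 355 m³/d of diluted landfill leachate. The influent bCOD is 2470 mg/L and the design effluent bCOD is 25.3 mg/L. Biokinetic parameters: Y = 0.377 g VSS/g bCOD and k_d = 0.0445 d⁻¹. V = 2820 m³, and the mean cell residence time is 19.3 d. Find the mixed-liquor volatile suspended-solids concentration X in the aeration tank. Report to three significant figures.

Solving the biomass balance for X: X = Y Q (S₀−S) θ_c / [V (1+k_d θ_c)] = 0.377 × 355 × (2470 − 25.3) × 19.3 / [2820 × (1 + 0.0445 × 19.3)] = 1205 mg/L.

X ≈ 1200 mg/L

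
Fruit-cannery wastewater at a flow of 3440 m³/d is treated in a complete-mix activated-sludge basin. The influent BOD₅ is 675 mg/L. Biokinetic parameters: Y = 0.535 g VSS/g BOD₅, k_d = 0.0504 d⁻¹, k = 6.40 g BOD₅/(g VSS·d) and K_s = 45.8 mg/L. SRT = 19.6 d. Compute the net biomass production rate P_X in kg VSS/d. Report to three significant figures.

For a completely mixed reactor with recycle the Lawrence–McCarty relation gives S = K_s·(1 + k_d·θ_c) / [θ_c·(Y·k − k_d) − 1] = 45.8 × (1 + 0.0504 × 19.6) / [19.6 × (0.535 × 6.40 − 0.0504) − 1] = 91.04 / 65.12 = 1.398 mg/L.
Y_obs = Y / (1 + k_d θ_c) = 0.535 / (1 + 0.0504 × 19.6) = 0.535 / 1.988 = 0.2691.
Mass of BOD₅ removed per day: Q(S₀ − S) = 3440 × 673.6 g/m³ = 2317 kg/d.
Biomass produced: P_X = Y_obs·Q·ΔS = 0.2691 × 2317 ≈ 623.6 kg VSS/d.

P_X ≈ 624 kg VSS/d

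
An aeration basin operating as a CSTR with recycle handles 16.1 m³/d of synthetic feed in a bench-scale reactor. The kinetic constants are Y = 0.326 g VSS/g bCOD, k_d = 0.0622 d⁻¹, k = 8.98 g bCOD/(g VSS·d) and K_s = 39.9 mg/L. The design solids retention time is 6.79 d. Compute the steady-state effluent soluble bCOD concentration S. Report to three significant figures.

Effluent substrate depends only on kinetics and SRT: S = K_s(1 + k_d θ_c) / [θ_c(Yk − k_d) − 1] = 39.9 × (1 + 0.0622 × 6.79) / [6.79 × (0.326 × 8.98 − 0.0622) − 1] = 56.75 / 18.46 = 3.075 mg/L.

S ≈ 3.08 mg/L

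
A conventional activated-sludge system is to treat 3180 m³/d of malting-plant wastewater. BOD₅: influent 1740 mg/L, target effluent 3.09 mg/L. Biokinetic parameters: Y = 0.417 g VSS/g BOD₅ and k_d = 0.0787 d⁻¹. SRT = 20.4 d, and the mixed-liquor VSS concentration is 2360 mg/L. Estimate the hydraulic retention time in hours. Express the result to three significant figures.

From the SRT design equation V = Y Q (S₀−S) θ_c / [X (1 + k_d θ_c)] = 0.417 × 3180 × (1740 − 3.09) × 20.4 / [2360 × (1 + 0.0787 × 20.4)] = 4.7×10^7 / 6149 = 7641 m³.
τ = V/Q = 7641/3180 = 2.403 d, or 57.67 h.

τ ≈ 57.7 h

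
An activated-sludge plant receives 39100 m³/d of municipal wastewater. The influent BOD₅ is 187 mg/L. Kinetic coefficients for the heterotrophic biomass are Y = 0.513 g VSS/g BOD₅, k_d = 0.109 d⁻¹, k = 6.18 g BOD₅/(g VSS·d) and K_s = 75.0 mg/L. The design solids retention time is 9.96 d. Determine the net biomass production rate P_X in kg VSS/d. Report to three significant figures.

From the Monod/SRT balance for a CMAS, S = K_s·(1+k_d θ_c)/[θ_c·(Y k − k_d) − 1] = 75.0 × (1 + 0.109 × 9.96) / [9.96 × (0.513 × 6.18 − 0.109) − 1] = 156.4 / 29.49 = 5.304 mg/L.
The observed yield is Y_obs = Y/(1 + k_d·θ_c) = 0.513 / (1 + 0.109 × 9.96) = 0.513 / 2.086 = 0.2460 g VSS per g BOD₅ removed.
Q·(S₀ − S) = 39100 × (187 − 5.30) × 10⁻³ = 7104 kg/d removed.
Biomass produced: P_X = Y_obs·Q·ΔS = 0.2460 × 7104 ≈ 1747 kg VSS/d.

P_X ≈ 1750 kg VSS/d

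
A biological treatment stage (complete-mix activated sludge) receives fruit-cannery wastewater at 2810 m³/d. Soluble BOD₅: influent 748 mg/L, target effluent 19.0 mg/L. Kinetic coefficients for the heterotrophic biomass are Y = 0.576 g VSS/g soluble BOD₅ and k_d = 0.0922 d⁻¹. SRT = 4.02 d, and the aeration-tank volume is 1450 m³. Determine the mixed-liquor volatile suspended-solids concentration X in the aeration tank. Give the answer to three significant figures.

From V·X·(1 + k_d·θ_c) = Y·Q·(S₀ − S)·θ_c: X = 0.576 × 2810 × (748 − 19.0) × 4.02 / [1450 × (1 + 0.0922 × 4.02)] = 2387 mg/L.

X ≈ 2390 mg/L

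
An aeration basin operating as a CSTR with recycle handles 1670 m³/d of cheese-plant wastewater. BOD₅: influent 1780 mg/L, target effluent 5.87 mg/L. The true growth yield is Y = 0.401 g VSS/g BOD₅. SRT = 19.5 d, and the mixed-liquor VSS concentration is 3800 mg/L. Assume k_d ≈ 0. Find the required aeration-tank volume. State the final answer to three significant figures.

V ≈ 6100 m³

Biomass mass balance (decay neglected): V·X = Y·Q·(S₀ − S)·θ_c, so V = 0.401 × 1670 × (1780 − 5.87) × 19.5 / 3800 = 6097 m³.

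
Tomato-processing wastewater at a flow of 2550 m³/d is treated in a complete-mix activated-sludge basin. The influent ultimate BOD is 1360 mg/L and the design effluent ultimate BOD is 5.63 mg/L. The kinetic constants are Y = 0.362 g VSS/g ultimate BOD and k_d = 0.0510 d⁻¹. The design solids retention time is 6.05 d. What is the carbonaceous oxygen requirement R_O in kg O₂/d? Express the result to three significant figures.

R_O ≈ 2100 kg O₂/d

The observed yield is Y_obs = Y/(1 + k_d·θ_c) = 0.362 / (1 + 0.0510 × 6.05) = 0.362 / 1.309 = 0.2766 g VSS per g ultimate BOD removed.
ΔS = 1360 − 5.63 = 1354 mg/L, so the substrate removal rate is 2550 × 1354/1000 = 3454 kg ultimate BOD/d.
Biomass synthesised: P_X = Y_obs × 3454 = 955.4 kg VSS/d.
Carbonaceous O₂ demand = substrate oxidised − cell-mass equivalent = 3454 − 1.42 × 955.4 = 2097 kg O₂/d.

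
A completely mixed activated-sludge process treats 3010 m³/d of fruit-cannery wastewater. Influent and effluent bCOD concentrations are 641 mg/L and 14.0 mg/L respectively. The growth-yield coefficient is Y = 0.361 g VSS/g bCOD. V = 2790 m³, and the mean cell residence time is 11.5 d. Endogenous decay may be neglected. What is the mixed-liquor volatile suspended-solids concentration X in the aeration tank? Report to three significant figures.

X ≈ 2810 mg/L

From V·X = Y·Q·(S₀ − S)·θ_c (decay neglected): X = 0.361 × 3010 × (641 − 14.0) × 11.5 / 2790 = 2808 mg/L.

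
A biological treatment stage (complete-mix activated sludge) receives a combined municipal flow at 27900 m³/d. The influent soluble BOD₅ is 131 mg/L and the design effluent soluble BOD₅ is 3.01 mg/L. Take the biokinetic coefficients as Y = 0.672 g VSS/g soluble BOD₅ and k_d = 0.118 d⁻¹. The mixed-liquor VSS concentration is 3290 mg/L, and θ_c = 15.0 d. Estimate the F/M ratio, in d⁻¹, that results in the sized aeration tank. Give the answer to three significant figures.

F/M ≈ 0.281 d⁻¹

Steady-state biomass mass balance: V·X·(1 + k_d·θ_c) = Y·Q·(S₀ − S)·θ_c, so V = 0.672 × 27900 × (131 − 3.01) × 15.0 / [3290 × (1 + 0.118 × 15.0)] = 3.6×10^7 / 9113 = 3950 m³.
F/M = Q·S₀ / (V·X) = 27900 × 131 / (3950 × 3290) = 0.2813 g soluble BOD₅·(g VSS·d)⁻¹.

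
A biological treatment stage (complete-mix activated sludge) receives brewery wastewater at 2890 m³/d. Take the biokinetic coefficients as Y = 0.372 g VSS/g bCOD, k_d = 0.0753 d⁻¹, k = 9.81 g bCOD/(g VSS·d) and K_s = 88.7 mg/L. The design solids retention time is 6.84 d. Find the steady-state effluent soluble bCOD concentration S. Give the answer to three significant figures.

For a completely mixed reactor with recycle the Lawrence–McCarty relation gives S = K_s·(1 + k_d·θ_c) / [θ_c·(Y·k − k_d) − 1] = 88.7 × (1 + 0.0753 × 6.84) / [6.84 × (0.372 × 9.81 − 0.0753) − 1] = 134.4 / 23.45 = 5.732 mg/L.

S ≈ 5.73 mg/L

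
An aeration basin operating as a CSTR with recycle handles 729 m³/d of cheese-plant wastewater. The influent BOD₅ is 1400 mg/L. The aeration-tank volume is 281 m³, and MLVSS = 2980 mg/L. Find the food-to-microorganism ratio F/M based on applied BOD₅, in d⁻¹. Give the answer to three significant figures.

F/M ≈ 1.22 d⁻¹

F/M = Q·S₀ / (V·X) = 729 × 1400 / (281.0 × 2980) = 1.219 g BOD₅·(g VSS·d)⁻¹.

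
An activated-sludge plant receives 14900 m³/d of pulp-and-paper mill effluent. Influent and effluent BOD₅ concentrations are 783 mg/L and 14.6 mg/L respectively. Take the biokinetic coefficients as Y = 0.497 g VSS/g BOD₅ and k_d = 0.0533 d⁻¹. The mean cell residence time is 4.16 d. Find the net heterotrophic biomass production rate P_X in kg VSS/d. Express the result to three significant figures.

Y_obs = Y / (1 + k_d θ_c) = 0.497 / (1 + 0.0533 × 4.16) = 0.497 / 1.222 = 0.4068.
Q·(S₀ − S) = 14900 × (783 − 14.6) × 10⁻³ = 11449 kg/d removed.
Biomass produced: P_X = Y_obs·Q·ΔS = 0.4068 × 11449 ≈ 4658 kg VSS/d.

P_X ≈ 4660 kg VSS/d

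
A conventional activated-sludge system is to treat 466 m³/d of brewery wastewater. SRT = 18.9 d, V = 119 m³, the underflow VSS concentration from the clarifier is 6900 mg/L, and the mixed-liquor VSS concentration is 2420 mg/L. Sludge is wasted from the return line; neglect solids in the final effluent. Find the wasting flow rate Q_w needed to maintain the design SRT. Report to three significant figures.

Q_w ≈ 2.21 m³/d

Q_w = (V·X)/(θ_c X_r) = 119.0 × 2420 / (18.9 × 6900) = 2.208 m³/d.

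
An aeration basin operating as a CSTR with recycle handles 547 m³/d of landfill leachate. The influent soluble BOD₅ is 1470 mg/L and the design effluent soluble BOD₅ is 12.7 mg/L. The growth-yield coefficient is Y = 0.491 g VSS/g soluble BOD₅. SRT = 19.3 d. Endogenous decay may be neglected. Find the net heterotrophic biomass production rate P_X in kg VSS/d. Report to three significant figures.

P_X ≈ 391 kg VSS/d

With endogenous decay neglected, the observed yield equals the true yield: Y_obs = Y = 0.491 g VSS/g soluble BOD₅.
Mass of soluble BOD₅ removed per day: Q(S₀ − S) = 547 × 1457 g/m³ = 797.1 kg/d.
So the net sludge growth is P_X = 0.4910 × 797.1 = 391.4 kg VSS/d.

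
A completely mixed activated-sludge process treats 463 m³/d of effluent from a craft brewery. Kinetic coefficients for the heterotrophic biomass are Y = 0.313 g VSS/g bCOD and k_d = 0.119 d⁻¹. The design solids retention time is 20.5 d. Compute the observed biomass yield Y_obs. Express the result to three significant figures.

Y_obs = Y / (1 + k_d θ_c) = 0.313 / (1 + 0.119 × 20.5) = 0.313 / 3.439 = 0.09100.

Y_obs ≈ 0.0910 g VSS/g bCOD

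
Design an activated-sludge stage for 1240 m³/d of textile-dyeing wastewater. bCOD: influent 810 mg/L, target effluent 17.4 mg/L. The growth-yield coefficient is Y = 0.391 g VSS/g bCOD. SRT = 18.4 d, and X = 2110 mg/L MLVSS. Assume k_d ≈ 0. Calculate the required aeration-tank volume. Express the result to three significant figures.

V·X = Y·Q·ΔS·θ_c gives V = 0.391 × 1240 × (810 − 17.4) × 18.4 / 2110 = 3351 m³.

V ≈ 3350 m³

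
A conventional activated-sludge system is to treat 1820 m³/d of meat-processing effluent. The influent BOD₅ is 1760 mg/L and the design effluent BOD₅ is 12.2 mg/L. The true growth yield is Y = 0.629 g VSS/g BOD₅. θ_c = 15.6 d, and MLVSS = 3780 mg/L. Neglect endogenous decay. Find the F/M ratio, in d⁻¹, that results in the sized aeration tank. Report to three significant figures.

F/M ≈ 0.103 d⁻¹

V·X = Y·Q·ΔS·θ_c gives V = 0.629 × 1820 × (1760 − 12.2) × 15.6 / 3780 = 8257 m³.
Food-to-microorganism ratio F/M = Q S₀ / (V X) = 1820 × 1760 / (8257 × 3780) = 0.1026 d⁻¹.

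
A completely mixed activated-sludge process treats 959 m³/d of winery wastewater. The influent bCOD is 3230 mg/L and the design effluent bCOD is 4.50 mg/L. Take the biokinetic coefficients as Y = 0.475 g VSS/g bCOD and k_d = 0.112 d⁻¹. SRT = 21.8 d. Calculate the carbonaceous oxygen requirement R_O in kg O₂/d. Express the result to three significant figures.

Observed yield with endogenous decay: Y_obs = Y / (1 + k_d·θ_c) = 0.475 / (1 + 0.112 × 21.8) = 0.475 / 3.442 = 0.1380 g VSS/g bCOD.
Q·(S₀ − S) = 959 × (3230 − 4.50) × 10⁻³ = 3093 kg/d removed.
P_X = Y_obs·Q·(S₀ − S) = 0.1380 × 3093 = 426.9 kg VSS/d.
Carbonaceous O₂ demand = substrate oxidised − cell-mass equivalent = 3093 − 1.42 × 426.9 = 2487 kg O₂/d.

R_O ≈ 2490 kg O₂/d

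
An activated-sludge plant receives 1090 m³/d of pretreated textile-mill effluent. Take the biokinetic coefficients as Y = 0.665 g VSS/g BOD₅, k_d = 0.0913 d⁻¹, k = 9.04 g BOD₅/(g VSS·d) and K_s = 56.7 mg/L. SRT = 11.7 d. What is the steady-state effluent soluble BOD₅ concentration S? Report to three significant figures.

S ≈ 1.72 mg/L

For a completely mixed reactor with recycle the Lawrence–McCarty relation gives S = K_s·(1 + k_d·θ_c) / [θ_c·(Y·k − k_d) − 1] = 56.7 × (1 + 0.0913 × 11.7) / [11.7 × (0.665 × 9.04 − 0.0913) − 1] = 117.3 / 68.27 = 1.718 mg/L.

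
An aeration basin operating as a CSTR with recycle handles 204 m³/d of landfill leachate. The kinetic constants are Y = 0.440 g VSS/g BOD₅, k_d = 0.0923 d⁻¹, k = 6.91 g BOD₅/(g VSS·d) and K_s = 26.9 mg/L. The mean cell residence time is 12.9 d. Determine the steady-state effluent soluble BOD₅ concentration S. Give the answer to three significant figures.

For a completely mixed reactor with recycle the Lawrence–McCarty relation gives S = K_s·(1 + k_d·θ_c) / [θ_c·(Y·k − k_d) − 1] = 26.9 × (1 + 0.0923 × 12.9) / [12.9 × (0.440 × 6.91 − 0.0923) − 1] = 58.93 / 37.03 = 1.591 mg/L.

S ≈ 1.59 mg/L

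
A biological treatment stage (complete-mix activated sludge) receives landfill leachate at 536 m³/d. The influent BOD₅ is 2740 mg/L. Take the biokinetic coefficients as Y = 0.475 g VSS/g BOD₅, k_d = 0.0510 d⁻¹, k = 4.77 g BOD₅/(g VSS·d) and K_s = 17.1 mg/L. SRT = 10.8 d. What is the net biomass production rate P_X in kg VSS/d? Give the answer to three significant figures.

From the Monod/SRT balance for a CMAS, S = K_s·(1+k_d θ_c)/[θ_c·(Y k − k_d) − 1] = 17.1 × (1 + 0.0510 × 10.8) / [10.8 × (0.475 × 4.77 − 0.0510) − 1] = 26.52 / 22.92 = 1.157 mg/L.
Y_obs = Y / (1 + k_d θ_c) = 0.475 / (1 + 0.0510 × 10.8) = 0.475 / 1.551 = 0.3063.
Substrate removed = Q·(S₀ − S) = 536 m³/d × (2740 − 1.16) g/m³ = 1.47×10^6 g/d = 1468 kg/d.
Biomass produced: P_X = Y_obs·Q·ΔS = 0.3063 × 1468 ≈ 449.6 kg VSS/d.

P_X ≈ 450 kg VSS/d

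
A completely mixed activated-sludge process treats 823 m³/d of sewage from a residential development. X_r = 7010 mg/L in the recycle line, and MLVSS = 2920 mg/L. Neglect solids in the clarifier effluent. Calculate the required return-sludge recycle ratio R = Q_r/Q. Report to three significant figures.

R ≈ 0.714

Mass balance around the secondary clarifier (neglecting effluent solids): R = X / (X_r − X) = 2920 / (7010 − 2920) = 0.7139.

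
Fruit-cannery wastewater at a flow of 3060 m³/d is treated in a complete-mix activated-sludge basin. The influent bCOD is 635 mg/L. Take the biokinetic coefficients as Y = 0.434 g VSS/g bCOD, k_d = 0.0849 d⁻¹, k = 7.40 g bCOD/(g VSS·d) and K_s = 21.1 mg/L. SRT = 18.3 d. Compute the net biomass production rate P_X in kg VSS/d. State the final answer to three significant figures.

P_X ≈ 330 kg VSS/d

Effluent substrate depends only on kinetics and SRT: S = K_s(1 + k_d θ_c) / [θ_c(Yk − k_d) − 1] = 21.1 × (1 + 0.0849 × 18.3) / [18.3 × (0.434 × 7.40 − 0.0849) − 1] = 53.88 / 56.22 = 0.9584 mg/L.
The observed yield is Y_obs = Y/(1 + k_d·θ_c) = 0.434 / (1 + 0.0849 × 18.3) = 0.434 / 2.554 = 0.1700 g VSS per g bCOD removed.
Mass of bCOD removed per day: Q(S₀ − S) = 3060 × 634.0 g/m³ = 1940 kg/d.
Biomass produced: P_X = Y_obs·Q·ΔS = 0.1700 × 1940 ≈ 329.7 kg VSS/d.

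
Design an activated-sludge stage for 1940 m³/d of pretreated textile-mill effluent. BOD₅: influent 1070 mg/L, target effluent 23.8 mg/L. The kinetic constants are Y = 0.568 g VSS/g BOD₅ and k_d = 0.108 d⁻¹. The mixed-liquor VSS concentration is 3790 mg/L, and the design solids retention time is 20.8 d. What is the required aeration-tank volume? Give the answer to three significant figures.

V ≈ 1950 m³

Rearranging the biomass balance for a CMAS with decay, V = Y·Q·ΔS·θ_c / [X·(1+k_d θ_c)] = 0.568 × 1940 × (1070 − 23.8) × 20.8 / [3790 × (1 + 0.108 × 20.8)] = 2.4×10^7 / 12304 = 1949 m³.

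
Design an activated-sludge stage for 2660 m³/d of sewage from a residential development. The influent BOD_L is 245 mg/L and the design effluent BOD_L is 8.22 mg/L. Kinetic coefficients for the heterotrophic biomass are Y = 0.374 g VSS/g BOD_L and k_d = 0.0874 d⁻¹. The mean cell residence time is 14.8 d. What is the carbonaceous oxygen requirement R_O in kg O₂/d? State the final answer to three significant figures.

R_O ≈ 484 kg O₂/d

Correct the yield for decay: Y_obs = Y/(1 + k_d θ_c) = 0.374 / (1 + 0.0874 × 14.8) = 0.374 / 2.294 = 0.1631.
Mass of BOD_L removed per day: Q(S₀ − S) = 2660 × 236.8 g/m³ = 629.8 kg/d.
Biomass synthesised: P_X = Y_obs × 629.8 = 102.7 kg VSS/d.
R_O = Q·(S₀ − S) − 1.42·P_X = 629.8 − 1.42 × 102.7 = 484.0 kg O₂/d.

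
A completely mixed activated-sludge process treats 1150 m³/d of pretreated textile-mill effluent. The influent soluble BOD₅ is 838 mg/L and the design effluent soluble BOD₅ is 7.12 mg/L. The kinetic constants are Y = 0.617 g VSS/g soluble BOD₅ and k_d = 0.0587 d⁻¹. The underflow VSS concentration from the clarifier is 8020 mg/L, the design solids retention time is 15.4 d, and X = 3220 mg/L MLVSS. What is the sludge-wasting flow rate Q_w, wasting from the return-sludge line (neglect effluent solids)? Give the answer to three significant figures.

Steady-state biomass mass balance: V·X·(1 + k_d·θ_c) = Y·Q·(S₀ − S)·θ_c, so V = 0.617 × 1150 × (838 − 7.12) × 15.4 / [3220 × (1 + 0.0587 × 15.4)] = 9.08×10^6 / 6131 = 1481 m³.
θ_c = V·X/(Q_w·X_r) when wasting from the recycle, so Q_w = V·X/(θ_c·X_r) = 1481 × 3220 / (15.4 × 8020) = 38.61 m³/d.

Q_w ≈ 38.6 m³/d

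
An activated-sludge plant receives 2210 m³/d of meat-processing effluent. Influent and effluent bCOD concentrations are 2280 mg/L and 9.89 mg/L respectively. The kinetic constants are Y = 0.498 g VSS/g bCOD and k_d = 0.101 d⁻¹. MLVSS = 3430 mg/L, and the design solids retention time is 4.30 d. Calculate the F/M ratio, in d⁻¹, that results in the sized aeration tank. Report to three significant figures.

F/M ≈ 0.673 d⁻¹

Steady-state biomass mass balance: V·X·(1 + k_d·θ_c) = Y·Q·(S₀ − S)·θ_c, so V = 0.498 × 2210 × (2280 − 9.89) × 4.30 / [3430 × (1 + 0.101 × 4.30)] = 1.07×10^7 / 4920 = 2184 m³.
Food-to-microorganism ratio F/M = Q S₀ / (V X) = 2210 × 2280 / (2184 × 3430) = 0.6727 d⁻¹.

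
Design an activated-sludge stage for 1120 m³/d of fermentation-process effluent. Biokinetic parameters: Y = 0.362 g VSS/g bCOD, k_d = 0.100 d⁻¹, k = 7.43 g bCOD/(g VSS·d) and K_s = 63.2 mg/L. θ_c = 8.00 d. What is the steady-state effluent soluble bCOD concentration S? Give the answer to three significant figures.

S ≈ 5.77 mg/L

For a completely mixed reactor with recycle the Lawrence–McCarty relation gives S = K_s·(1 + k_d·θ_c) / [θ_c·(Y·k − k_d) − 1] = 63.2 × (1 + 0.100 × 8.00) / [8.00 × (0.362 × 7.43 − 0.100) − 1] = 113.8 / 19.72 = 5.770 mg/L.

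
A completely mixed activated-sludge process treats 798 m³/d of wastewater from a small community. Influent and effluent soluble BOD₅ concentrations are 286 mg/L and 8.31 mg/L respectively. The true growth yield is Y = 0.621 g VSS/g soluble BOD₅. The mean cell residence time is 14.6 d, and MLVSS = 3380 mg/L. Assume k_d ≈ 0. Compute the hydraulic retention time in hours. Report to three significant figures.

τ ≈ 17.9 h

Biomass mass balance (decay neglected): V·X = Y·Q·(S₀ − S)·θ_c, so V = 0.621 × 798 × (286 − 8.31) × 14.6 / 3380 = 594.4 m³.
HRT = V/Q = 594.4 m³ / 798 m³·d⁻¹ = 0.7449 d × 24 = 17.88 h.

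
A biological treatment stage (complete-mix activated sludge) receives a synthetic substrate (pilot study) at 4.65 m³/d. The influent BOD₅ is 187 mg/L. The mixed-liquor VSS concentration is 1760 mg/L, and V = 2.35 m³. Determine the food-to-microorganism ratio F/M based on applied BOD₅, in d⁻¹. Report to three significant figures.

F/M ≈ 0.210 d⁻¹

Food-to-microorganism ratio F/M = Q S₀ / (V X) = 4.65 × 187 / (2.350 × 1760) = 0.2102 d⁻¹.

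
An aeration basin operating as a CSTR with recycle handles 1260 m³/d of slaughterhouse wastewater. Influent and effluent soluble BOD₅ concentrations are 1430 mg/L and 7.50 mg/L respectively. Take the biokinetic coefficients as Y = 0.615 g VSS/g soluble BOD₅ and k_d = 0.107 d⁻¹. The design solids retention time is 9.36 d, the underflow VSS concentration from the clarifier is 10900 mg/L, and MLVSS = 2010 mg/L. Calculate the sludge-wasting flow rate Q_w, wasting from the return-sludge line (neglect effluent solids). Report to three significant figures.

From the SRT design equation V = Y Q (S₀−S) θ_c / [X (1 + k_d θ_c)] = 0.615 × 1260 × (1430 − 7.50) × 9.36 / [2010 × (1 + 0.107 × 9.36)] = 1.03×10^7 / 4023 = 2565 m³.
Q_w = (V·X)/(θ_c X_r) = 2565 × 2010 / (9.36 × 10900) = 50.53 m³/d.

Q_w ≈ 50.5 m³/d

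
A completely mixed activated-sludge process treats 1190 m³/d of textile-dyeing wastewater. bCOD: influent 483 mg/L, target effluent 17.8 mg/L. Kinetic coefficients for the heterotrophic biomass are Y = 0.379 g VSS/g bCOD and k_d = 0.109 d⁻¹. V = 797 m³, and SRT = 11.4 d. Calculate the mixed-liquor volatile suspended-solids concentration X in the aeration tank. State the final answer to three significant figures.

X = Y·Q·ΔS·θ_c / [V·(1 + k_d θ_c)] = 0.379 × 1190 × (483 − 17.8) × 11.4 / [797 × (1 + 0.109 × 11.4)] = 1338 mg/L.

X ≈ 1340 mg/L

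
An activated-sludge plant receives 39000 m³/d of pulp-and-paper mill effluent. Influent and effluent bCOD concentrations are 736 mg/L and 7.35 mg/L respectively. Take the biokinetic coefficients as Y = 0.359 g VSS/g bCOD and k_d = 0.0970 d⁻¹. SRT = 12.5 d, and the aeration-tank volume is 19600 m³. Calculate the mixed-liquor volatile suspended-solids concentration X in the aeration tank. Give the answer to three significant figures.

X ≈ 2940 mg/L

X = Y·Q·ΔS·θ_c / [V·(1 + k_d θ_c)] = 0.359 × 39000 × (736 − 7.35) × 12.5 / [19600 × (1 + 0.0970 × 12.5)] = 2941 mg/L.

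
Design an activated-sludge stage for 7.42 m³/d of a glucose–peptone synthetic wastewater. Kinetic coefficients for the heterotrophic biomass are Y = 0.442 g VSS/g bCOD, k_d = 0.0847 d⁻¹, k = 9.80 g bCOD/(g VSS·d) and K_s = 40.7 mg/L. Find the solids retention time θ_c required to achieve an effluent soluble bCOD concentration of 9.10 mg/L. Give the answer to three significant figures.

θ_c ≈ 1.41 d

From 1/θ_c = Y·k·S/(K_s + S) − k_d: Y·k·S/(K_s+S) = 0.442 × 9.80 × 9.10 / (40.7 + 9.10) = 0.7915 d⁻¹.
θ_c = 1/(μ − k_d) = 1/(0.7915 − 0.0847) = 1/0.7068 = 1.415 d.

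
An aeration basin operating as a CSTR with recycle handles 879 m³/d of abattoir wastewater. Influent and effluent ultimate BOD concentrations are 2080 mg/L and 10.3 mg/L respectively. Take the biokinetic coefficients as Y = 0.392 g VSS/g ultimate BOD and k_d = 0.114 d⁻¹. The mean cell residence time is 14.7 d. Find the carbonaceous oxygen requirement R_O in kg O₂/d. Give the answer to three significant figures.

R_O ≈ 1440 kg O₂/d

The observed yield is Y_obs = Y/(1 + k_d·θ_c) = 0.392 / (1 + 0.114 × 14.7) = 0.392 / 2.676 = 0.1465 g VSS per g ultimate BOD removed.
ΔS = 2080 − 10.3 = 2070 mg/L, so the substrate removal rate is 879 × 2070/1000 = 1819 kg ultimate BOD/d.
P_X = Y_obs·Q·(S₀ − S) = 0.1465 × 1819 = 266.5 kg VSS/d.
R_O = Q·(S₀ − S) − 1.42·P_X = 1819 − 1.42 × 266.5 = 1441 kg O₂/d.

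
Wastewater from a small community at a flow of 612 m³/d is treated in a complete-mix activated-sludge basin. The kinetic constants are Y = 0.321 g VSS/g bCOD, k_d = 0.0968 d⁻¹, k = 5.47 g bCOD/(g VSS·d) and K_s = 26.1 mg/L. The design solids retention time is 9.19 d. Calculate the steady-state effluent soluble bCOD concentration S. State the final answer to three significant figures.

Effluent substrate depends only on kinetics and SRT: S = K_s(1 + k_d θ_c) / [θ_c(Yk − k_d) − 1] = 26.1 × (1 + 0.0968 × 9.19) / [9.19 × (0.321 × 5.47 − 0.0968) − 1] = 49.32 / 14.25 = 3.462 mg/L.

S ≈ 3.46 mg/L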